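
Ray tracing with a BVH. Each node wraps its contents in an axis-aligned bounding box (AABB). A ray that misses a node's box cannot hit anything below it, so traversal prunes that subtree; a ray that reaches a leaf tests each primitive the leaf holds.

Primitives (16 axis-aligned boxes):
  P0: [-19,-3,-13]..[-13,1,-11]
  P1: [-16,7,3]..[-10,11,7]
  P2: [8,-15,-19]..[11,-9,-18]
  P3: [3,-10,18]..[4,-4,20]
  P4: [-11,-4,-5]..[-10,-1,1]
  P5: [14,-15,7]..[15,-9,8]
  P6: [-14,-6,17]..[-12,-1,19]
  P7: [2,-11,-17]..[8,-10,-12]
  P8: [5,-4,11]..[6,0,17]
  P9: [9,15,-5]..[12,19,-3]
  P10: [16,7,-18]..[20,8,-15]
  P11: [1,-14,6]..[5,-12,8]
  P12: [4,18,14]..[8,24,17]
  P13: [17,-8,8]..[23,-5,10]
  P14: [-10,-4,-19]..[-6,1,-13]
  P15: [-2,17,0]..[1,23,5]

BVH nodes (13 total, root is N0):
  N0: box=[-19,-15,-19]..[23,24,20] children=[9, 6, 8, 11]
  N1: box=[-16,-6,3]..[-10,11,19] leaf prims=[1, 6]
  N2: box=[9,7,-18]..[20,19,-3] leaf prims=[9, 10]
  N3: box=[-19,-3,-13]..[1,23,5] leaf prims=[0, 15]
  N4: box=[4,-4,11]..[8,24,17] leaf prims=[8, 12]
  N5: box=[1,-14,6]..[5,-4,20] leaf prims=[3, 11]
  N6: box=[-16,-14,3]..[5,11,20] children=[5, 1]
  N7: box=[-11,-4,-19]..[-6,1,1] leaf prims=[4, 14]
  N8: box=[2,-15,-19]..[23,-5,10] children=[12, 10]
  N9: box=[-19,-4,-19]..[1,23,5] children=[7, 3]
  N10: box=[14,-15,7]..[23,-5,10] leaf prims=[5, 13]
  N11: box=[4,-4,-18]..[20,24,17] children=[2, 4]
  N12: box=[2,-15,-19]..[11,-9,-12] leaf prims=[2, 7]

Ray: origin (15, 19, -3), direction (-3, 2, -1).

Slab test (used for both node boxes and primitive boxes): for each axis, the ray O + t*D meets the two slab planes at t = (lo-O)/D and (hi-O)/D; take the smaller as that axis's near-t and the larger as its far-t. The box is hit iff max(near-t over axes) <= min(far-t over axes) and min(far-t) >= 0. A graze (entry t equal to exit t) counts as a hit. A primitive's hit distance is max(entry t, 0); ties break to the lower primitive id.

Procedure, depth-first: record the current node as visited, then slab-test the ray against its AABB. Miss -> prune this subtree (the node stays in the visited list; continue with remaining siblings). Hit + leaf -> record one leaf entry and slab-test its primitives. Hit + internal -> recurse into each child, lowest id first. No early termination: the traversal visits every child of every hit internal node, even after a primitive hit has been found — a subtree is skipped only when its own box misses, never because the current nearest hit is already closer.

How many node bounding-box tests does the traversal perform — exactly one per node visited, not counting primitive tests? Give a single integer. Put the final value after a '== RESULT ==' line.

Trace the traversal:
N0 x:[-8/3,34/3] y:[-17,5/2] z:[-23,16] -> hit [-8/3,5/2], descend [6, 8, 9, 11]
  N6 x:[10/3,31/3] y:[-33/2,-4] z:[-23,-6] -> miss, prune
  N8 x:[-8/3,13/3] y:[-17,-12] z:[-13,16] -> miss, prune
  N9 x:[14/3,34/3] y:[-23/2,2] z:[-8,16] -> miss, prune
  N11 x:[-5/3,11/3] y:[-23/2,5/2] z:[-20,15] -> hit [-5/3,5/2], descend [2, 4]
    N2 x:[-5/3,2] y:[-6,0] z:[0,15] -> hit [0,0] leaf, test {P9(miss), P10(miss)}
    N4 x:[7/3,11/3] y:[-23/2,5/2] z:[-20,-14] -> miss, prune

order=[0, 6, 8, 9, 11, 2, 4]  |boxes|=7  |leaves|=1  hit=miss

== RESULT ==
7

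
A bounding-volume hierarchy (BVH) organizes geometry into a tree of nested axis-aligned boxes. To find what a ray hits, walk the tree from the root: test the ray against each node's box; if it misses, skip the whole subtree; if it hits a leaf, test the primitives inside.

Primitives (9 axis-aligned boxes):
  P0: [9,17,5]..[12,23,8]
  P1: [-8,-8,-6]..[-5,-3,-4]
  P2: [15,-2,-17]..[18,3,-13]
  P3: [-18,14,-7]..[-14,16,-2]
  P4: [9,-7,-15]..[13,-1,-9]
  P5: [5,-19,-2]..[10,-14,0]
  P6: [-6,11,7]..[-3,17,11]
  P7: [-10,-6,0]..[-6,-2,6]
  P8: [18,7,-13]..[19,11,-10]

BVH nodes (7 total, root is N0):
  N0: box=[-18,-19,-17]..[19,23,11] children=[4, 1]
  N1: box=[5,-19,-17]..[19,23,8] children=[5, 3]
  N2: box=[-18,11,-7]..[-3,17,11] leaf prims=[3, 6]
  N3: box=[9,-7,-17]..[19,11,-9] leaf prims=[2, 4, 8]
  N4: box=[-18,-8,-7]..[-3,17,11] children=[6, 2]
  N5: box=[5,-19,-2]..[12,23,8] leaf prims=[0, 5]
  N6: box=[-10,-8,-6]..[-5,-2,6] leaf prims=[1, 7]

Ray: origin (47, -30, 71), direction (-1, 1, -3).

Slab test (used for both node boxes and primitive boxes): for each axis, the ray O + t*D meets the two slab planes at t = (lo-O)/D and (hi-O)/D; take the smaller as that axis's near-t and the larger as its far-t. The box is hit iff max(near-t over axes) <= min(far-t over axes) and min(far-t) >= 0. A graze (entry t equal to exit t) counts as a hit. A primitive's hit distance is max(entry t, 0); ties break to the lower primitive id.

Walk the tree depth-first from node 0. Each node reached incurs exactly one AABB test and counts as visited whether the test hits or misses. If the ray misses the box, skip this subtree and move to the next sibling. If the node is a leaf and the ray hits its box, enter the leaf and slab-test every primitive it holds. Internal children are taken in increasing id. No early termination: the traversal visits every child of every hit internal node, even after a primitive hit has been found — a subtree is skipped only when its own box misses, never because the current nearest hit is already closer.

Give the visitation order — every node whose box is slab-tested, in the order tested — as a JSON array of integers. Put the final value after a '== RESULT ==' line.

Traverse from the root:
N0 x:[28,65] y:[11,53] z:[20,88/3] -> hit [28,88/3], descend [1, 4]
  N1 x:[28,42] y:[11,53] z:[21,88/3] -> hit [28,88/3], descend [3, 5]
    N3 x:[28,38] y:[23,41] z:[80/3,88/3] -> hit [28,88/3] leaf, test {P2@t=29, P4(miss), P8(miss)}
    N5 x:[35,42] y:[11,53] z:[21,73/3] -> miss, prune
  N4 x:[50,65] y:[22,47] z:[20,26] -> miss, prune

order=[0, 1, 3, 5, 4]  |boxes|=5  |leaves|=1  hit=P2

== RESULT ==
[0, 1, 3, 5, 4]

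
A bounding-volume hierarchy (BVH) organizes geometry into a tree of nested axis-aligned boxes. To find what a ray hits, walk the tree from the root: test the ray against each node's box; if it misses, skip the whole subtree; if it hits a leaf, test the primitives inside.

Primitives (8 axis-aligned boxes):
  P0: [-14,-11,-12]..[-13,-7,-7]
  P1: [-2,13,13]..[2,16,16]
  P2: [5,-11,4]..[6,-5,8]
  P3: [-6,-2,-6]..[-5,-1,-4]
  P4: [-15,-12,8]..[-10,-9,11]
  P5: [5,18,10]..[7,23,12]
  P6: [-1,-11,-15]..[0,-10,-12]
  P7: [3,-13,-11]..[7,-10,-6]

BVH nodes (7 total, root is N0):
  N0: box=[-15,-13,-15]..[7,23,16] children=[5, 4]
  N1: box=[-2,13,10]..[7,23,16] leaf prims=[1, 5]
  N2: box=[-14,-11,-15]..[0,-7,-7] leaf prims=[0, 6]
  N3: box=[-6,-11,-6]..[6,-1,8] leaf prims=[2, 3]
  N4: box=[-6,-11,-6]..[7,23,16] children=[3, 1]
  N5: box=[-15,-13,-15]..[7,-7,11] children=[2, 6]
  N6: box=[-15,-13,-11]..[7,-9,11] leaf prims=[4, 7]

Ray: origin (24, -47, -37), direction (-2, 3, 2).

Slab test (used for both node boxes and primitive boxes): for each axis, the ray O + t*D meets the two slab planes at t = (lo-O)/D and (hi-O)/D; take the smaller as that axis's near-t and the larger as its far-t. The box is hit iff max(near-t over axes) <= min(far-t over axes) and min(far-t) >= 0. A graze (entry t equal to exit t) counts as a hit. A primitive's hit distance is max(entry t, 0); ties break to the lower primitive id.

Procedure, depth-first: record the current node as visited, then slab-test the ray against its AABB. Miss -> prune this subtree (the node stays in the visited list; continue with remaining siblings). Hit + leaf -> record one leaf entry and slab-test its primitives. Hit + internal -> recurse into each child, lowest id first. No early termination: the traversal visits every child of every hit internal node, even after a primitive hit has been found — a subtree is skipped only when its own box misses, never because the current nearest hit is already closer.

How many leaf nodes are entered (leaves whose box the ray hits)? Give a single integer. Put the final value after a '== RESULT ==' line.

Trace the traversal:
N0 x:[17/2,39/2] y:[34/3,70/3] z:[11,53/2] -> hit [34/3,39/2], descend [4, 5]
  N4 x:[17/2,15] y:[12,70/3] z:[31/2,53/2] -> miss, prune
  N5 x:[17/2,39/2] y:[34/3,40/3] z:[11,24] -> hit [34/3,40/3], descend [2, 6]
    N2 x:[12,19] y:[12,40/3] z:[11,15] -> hit [12,40/3] leaf, test {P0(miss), P6@t=12}
    N6 x:[17/2,39/2] y:[34/3,38/3] z:[13,24] -> miss, prune

order=[0, 4, 5, 2, 6]  |boxes|=5  |leaves|=1  hit=P6

== RESULT ==
1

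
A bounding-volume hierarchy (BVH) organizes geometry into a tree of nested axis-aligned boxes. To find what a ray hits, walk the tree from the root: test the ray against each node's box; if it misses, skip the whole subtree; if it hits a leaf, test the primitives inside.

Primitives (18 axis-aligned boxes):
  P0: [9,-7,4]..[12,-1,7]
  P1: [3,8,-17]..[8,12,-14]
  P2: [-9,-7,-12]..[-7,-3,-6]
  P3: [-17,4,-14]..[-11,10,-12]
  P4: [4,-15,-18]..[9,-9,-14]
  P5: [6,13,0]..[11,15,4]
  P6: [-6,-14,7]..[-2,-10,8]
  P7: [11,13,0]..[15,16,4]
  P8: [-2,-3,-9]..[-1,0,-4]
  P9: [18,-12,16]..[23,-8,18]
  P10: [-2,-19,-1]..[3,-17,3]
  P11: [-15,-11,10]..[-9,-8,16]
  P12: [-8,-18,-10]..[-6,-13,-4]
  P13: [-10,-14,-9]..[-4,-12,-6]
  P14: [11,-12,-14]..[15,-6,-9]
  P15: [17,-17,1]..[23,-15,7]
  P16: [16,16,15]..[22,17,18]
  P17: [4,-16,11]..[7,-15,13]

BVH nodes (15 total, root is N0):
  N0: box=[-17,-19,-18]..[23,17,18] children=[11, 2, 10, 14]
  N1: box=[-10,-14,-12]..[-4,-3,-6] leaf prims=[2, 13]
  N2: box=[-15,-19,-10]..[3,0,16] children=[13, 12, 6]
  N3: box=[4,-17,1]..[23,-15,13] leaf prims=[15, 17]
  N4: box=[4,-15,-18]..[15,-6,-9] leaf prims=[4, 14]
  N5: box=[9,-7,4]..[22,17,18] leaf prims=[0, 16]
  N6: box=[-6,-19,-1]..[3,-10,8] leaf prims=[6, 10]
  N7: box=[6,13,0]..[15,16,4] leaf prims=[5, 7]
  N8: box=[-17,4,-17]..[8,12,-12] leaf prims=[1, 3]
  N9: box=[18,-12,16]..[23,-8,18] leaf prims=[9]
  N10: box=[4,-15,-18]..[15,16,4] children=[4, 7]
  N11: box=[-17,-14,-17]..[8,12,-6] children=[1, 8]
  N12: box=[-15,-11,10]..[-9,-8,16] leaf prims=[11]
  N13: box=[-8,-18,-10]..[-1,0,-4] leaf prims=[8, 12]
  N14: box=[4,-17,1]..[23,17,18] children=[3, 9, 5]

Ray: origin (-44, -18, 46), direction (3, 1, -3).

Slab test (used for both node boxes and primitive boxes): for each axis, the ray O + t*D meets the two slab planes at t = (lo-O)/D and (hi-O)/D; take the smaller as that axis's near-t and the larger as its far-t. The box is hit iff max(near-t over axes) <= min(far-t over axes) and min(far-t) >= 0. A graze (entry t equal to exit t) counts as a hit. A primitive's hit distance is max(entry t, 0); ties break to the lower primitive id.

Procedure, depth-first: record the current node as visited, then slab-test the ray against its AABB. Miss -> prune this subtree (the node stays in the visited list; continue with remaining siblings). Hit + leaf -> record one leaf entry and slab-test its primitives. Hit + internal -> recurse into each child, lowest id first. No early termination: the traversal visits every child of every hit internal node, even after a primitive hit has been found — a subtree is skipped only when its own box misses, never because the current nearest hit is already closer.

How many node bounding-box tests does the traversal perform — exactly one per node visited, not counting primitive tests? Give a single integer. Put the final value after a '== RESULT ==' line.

Walk:
N0 x:[9,67/3] y:[-1,35] z:[28/3,64/3] -> hit [28/3,64/3], descend [2, 10, 11, 14]
  N2 x:[29/3,47/3] y:[-1,18] z:[10,56/3] -> hit [10,47/3], descend [6, 12, 13]
    N6 x:[38/3,47/3] y:[-1,8] z:[38/3,47/3] -> miss, prune
    N12 x:[29/3,35/3] y:[7,10] z:[10,12] -> hit [10,10] leaf, test {P11@t=10}
    N13 x:[12,43/3] y:[0,18] z:[50/3,56/3] -> miss, prune
  N10 x:[16,59/3] y:[3,34] z:[14,64/3] -> hit [16,59/3], descend [4, 7]
    N4 x:[16,59/3] y:[3,12] z:[55/3,64/3] -> miss, prune
    N7 x:[50/3,59/3] y:[31,34] z:[14,46/3] -> miss, prune
  N11 x:[9,52/3] y:[4,30] z:[52/3,21] -> hit [52/3,52/3], descend [1, 8]
    N1 x:[34/3,40/3] y:[4,15] z:[52/3,58/3] -> miss, prune
    N8 x:[9,52/3] y:[22,30] z:[58/3,21] -> miss, prune
  N14 x:[16,67/3] y:[1,35] z:[28/3,15] -> miss, prune

Summary -> nodes [0, 2, 6, 12, 13, 10, 4, 7, 11, 1, 8, 14]; box-tests=12; leaf-entries=1; first=P11

== RESULT ==
12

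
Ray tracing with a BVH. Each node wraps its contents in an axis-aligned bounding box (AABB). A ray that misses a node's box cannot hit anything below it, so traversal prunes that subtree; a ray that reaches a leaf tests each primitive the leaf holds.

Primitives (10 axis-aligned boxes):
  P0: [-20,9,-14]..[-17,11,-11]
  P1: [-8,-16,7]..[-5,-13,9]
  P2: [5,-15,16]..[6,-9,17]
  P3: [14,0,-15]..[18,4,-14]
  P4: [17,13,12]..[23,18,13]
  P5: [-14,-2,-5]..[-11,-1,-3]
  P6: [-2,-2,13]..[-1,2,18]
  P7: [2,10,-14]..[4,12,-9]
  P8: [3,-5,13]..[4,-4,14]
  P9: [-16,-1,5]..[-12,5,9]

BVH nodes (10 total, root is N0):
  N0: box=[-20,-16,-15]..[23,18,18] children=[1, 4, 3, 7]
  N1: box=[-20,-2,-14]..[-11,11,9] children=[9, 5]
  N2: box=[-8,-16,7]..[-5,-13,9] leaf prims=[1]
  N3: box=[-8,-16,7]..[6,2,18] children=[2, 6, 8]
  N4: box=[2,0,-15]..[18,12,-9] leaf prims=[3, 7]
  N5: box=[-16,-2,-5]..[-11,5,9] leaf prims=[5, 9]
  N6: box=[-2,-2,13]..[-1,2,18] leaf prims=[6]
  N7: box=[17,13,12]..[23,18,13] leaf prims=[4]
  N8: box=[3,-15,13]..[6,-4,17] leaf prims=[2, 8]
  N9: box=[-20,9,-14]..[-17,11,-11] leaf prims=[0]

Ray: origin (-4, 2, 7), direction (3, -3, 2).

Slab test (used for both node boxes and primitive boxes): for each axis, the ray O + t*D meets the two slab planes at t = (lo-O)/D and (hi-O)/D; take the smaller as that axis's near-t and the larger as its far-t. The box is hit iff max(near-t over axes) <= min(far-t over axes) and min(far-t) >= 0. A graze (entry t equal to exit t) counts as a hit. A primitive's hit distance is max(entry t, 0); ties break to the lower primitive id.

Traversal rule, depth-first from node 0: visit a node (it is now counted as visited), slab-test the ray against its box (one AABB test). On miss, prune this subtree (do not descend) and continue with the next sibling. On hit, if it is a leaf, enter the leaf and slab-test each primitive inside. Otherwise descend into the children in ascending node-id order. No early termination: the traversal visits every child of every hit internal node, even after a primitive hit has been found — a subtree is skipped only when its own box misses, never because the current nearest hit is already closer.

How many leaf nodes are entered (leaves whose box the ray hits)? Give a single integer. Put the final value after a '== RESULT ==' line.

Traverse from the root:
N0 x:[-16/3,9] y:[-16/3,6] z:[-11,11/2] -> hit [-16/3,11/2], descend [1, 3, 4, 7]
  N1 x:[-16/3,-7/3] y:[-3,4/3] z:[-21/2,1] -> miss, prune
  N3 x:[-4/3,10/3] y:[0,6] z:[0,11/2] -> hit [0,10/3], descend [2, 6, 8]
    N2 x:[-4/3,-1/3] y:[5,6] z:[0,1] -> miss, prune
    N6 x:[2/3,1] y:[0,4/3] z:[3,11/2] -> miss, prune
    N8 x:[7/3,10/3] y:[2,17/3] z:[3,5] -> hit [3,10/3] leaf, test {P2(miss), P8(miss)}
  N4 x:[2,22/3] y:[-10/3,2/3] z:[-11,-8] -> miss, prune
  N7 x:[7,9] y:[-16/3,-11/3] z:[5/2,3] -> miss, prune

order=[0, 1, 3, 2, 6, 8, 4, 7]  |boxes|=8  |leaves|=1  hit=miss

== RESULT ==
1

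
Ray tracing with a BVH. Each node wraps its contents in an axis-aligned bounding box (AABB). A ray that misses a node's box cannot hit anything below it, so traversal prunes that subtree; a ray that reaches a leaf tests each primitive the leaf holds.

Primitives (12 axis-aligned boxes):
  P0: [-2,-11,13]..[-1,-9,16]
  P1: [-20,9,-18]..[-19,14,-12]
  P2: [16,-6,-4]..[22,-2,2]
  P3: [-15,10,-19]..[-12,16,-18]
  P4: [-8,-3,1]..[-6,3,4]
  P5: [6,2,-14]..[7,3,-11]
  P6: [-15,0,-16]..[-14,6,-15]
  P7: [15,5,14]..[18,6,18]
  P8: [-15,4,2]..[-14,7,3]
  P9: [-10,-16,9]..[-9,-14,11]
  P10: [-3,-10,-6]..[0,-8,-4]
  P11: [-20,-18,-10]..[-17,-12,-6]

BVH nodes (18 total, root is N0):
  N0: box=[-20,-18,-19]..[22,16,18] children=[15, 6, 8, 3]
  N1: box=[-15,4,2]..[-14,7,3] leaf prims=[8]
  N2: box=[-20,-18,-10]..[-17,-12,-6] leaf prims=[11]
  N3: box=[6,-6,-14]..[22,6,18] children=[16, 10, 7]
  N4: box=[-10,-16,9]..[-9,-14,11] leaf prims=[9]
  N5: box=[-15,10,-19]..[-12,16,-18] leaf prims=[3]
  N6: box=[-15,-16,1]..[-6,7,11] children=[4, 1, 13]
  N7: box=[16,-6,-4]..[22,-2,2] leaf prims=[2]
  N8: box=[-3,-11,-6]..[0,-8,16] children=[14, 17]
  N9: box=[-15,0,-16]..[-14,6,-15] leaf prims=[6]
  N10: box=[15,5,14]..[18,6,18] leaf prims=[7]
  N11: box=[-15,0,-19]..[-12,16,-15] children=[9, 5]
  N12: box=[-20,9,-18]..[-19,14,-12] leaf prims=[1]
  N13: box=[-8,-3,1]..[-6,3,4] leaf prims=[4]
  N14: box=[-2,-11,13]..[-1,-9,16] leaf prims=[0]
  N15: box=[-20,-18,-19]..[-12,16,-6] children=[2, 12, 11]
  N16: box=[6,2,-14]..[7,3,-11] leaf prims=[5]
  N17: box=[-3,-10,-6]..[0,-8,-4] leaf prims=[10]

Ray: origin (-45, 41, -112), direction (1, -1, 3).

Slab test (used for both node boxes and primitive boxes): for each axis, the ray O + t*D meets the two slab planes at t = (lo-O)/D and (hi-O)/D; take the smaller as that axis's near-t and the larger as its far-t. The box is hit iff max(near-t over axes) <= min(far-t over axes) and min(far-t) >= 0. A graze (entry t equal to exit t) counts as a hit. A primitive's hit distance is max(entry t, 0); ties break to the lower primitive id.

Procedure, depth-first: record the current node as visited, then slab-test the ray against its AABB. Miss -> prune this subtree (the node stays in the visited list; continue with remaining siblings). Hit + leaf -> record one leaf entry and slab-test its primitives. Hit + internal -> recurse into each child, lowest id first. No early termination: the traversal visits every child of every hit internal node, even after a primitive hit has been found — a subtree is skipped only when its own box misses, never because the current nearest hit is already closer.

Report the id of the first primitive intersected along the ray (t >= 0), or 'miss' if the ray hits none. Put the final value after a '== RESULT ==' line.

Walk:
N0 x:[25,67] y:[25,59] z:[31,130/3] -> hit [31,130/3], descend [3, 6, 8, 15]
  N3 x:[51,67] y:[35,47] z:[98/3,130/3] -> miss, prune
  N6 x:[30,39] y:[34,57] z:[113/3,41] -> hit [113/3,39], descend [1, 4, 13]
    N1 x:[30,31] y:[34,37] z:[38,115/3] -> miss, prune
    N4 x:[35,36] y:[55,57] z:[121/3,41] -> miss, prune
    N13 x:[37,39] y:[38,44] z:[113/3,116/3] -> hit [38,116/3] leaf, test {P4@t=38}
  N8 x:[42,45] y:[49,52] z:[106/3,128/3] -> miss, prune
  N15 x:[25,33] y:[25,59] z:[31,106/3] -> hit [31,33], descend [2, 11, 12]
    N2 x:[25,28] y:[53,59] z:[34,106/3] -> miss, prune
    N11 x:[30,33] y:[25,41] z:[31,97/3] -> hit [31,97/3], descend [5, 9]
      N5 x:[30,33] y:[25,31] z:[31,94/3] -> hit [31,31] leaf, test {P3@t=31}
      N9 x:[30,31] y:[35,41] z:[32,97/3] -> miss, prune
    N12 x:[25,26] y:[27,32] z:[94/3,100/3] -> miss, prune

Visited [0, 3, 6, 1, 4, 13, 8, 15, 2, 11, 5, 9, 12]. Tests: 13 box, 2 leaf. Nearest: P3.

== RESULT ==
3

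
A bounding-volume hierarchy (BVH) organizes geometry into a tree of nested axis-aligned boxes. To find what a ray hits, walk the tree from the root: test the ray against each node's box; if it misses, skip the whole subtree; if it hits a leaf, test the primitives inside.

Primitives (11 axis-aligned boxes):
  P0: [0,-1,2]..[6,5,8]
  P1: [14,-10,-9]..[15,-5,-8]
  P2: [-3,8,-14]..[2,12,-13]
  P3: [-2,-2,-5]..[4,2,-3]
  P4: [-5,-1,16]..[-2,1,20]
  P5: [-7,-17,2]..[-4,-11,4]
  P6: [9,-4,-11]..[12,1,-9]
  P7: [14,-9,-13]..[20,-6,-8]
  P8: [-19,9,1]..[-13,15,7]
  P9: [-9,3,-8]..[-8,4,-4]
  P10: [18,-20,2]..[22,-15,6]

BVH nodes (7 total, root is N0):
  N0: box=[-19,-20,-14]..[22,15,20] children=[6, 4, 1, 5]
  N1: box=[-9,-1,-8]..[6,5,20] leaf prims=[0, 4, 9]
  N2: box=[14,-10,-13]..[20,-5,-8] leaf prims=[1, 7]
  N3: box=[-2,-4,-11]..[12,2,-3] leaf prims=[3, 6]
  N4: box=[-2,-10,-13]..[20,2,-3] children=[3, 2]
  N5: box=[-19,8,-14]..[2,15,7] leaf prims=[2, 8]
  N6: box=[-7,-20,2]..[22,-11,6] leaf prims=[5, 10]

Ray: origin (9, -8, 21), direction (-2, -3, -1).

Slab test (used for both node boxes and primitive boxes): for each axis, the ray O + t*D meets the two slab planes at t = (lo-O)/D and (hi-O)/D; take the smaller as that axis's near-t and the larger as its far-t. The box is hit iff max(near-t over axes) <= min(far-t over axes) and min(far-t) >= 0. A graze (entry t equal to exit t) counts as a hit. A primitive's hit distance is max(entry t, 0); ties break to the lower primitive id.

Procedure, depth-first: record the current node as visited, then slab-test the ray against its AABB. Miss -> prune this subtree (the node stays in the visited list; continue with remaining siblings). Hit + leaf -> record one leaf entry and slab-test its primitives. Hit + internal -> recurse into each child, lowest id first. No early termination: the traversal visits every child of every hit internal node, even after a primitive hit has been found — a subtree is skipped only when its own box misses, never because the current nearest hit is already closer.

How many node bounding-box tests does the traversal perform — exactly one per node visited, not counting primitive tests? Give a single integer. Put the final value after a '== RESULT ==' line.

Traverse from the root:
N0 x:[-13/2,14] y:[-23/3,4] z:[1,35] -> hit [1,4], descend [1, 4, 5, 6]
  N1 x:[3/2,9] y:[-13/3,-7/3] z:[1,29] -> miss, prune
  N4 x:[-11/2,11/2] y:[-10/3,2/3] z:[24,34] -> miss, prune
  N5 x:[7/2,14] y:[-23/3,-16/3] z:[14,35] -> miss, prune
  N6 x:[-13/2,8] y:[1,4] z:[15,19] -> miss, prune

order=[0, 1, 4, 5, 6]  |boxes|=5  |leaves|=0  hit=miss

== RESULT ==
5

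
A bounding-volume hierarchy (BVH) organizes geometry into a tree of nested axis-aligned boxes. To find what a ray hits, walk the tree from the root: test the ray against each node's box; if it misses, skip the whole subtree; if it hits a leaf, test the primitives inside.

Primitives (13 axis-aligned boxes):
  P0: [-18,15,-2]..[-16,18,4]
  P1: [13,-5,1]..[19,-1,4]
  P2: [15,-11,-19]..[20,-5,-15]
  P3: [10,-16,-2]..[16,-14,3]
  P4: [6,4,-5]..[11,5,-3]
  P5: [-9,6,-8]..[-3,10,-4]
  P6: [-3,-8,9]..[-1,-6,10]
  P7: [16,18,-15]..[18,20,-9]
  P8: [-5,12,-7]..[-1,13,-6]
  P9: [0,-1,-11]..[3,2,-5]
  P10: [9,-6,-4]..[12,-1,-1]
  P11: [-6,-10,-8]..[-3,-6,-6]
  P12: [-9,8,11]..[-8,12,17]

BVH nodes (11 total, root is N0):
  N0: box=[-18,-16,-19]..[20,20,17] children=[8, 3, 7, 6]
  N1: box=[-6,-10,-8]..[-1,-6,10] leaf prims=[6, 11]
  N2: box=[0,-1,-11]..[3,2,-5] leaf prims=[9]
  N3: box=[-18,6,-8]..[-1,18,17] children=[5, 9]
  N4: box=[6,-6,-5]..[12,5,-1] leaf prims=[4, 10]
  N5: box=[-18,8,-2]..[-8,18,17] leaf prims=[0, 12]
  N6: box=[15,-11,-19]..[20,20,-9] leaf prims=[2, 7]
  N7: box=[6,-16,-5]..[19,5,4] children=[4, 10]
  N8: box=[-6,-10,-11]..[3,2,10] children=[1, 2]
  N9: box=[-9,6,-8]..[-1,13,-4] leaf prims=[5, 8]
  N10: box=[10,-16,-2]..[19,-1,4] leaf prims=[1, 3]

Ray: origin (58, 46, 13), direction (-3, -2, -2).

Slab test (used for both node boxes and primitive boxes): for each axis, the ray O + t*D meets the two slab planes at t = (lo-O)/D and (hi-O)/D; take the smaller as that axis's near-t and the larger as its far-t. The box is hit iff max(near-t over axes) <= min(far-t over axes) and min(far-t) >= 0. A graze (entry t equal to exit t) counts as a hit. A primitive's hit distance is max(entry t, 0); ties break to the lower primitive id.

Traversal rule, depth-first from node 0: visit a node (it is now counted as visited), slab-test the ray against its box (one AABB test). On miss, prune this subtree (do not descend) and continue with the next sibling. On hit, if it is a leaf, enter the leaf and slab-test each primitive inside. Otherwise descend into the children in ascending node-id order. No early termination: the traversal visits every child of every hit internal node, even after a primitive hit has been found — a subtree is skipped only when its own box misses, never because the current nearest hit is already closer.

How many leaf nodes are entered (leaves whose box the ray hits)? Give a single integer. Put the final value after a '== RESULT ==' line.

Walk:
N0 x:[38/3,76/3] y:[13,31] z:[-2,16] -> hit [13,16], descend [3, 6, 7, 8]
  N3 x:[59/3,76/3] y:[14,20] z:[-2,21/2] -> miss, prune
  N6 x:[38/3,43/3] y:[13,57/2] z:[11,16] -> hit [13,43/3] leaf, test {P2(miss), P7@t=40/3}
  N7 x:[13,52/3] y:[41/2,31] z:[9/2,9] -> miss, prune
  N8 x:[55/3,64/3] y:[22,28] z:[3/2,12] -> miss, prune

5 AABB tests over nodes [0, 3, 6, 7, 8]; 1 leaf entered; closest P7.

== RESULT ==
1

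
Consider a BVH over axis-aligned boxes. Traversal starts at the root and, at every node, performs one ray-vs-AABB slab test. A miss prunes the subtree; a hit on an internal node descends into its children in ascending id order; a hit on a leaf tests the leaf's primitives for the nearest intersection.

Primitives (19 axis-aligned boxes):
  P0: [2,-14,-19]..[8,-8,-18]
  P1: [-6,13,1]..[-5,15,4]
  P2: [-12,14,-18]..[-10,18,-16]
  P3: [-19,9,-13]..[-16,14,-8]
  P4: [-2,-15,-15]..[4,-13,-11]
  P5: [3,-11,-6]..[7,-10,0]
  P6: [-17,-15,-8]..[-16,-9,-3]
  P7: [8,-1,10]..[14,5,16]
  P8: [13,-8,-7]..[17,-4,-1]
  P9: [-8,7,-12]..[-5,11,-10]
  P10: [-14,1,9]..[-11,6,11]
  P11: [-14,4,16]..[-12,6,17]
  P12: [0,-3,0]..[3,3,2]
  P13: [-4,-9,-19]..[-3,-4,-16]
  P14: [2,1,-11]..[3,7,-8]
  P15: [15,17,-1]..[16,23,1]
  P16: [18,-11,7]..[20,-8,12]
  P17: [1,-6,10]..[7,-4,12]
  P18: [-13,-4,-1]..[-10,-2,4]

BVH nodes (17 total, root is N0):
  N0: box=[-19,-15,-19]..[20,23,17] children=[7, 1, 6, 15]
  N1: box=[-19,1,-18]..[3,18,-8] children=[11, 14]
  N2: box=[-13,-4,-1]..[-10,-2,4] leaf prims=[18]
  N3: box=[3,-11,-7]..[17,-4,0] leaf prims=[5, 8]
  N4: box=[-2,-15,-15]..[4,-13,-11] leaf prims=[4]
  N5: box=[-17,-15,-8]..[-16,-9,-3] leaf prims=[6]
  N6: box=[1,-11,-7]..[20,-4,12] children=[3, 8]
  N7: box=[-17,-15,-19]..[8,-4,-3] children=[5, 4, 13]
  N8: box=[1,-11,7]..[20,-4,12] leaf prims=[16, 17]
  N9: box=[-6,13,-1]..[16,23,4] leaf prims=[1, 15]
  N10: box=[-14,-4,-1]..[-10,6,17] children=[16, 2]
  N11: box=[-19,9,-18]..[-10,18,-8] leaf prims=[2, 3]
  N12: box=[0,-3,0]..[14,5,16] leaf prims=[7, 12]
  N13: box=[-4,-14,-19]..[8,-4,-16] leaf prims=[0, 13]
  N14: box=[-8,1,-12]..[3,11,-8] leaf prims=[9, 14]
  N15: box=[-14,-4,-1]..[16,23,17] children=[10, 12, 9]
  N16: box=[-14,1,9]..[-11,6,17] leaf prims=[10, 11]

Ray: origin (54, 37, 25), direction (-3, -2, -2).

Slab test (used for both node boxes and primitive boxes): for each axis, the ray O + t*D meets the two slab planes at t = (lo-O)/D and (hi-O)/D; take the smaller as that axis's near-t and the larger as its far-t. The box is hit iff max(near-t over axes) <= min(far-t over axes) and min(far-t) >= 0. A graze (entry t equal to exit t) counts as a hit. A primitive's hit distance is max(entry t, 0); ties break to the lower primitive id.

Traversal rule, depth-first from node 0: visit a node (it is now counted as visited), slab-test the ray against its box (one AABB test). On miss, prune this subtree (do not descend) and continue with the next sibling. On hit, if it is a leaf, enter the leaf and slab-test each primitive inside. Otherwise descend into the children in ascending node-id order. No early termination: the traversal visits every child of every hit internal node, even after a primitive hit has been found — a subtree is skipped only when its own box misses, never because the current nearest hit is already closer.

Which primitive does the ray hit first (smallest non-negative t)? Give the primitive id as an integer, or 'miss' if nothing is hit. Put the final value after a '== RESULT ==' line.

Walk:
N0 x:[34/3,73/3] y:[7,26] z:[4,22] -> hit [34/3,22], descend [1, 6, 7, 15]
  N1 x:[17,73/3] y:[19/2,18] z:[33/2,43/2] -> hit [17,18], descend [11, 14]
    N11 x:[64/3,73/3] y:[19/2,14] z:[33/2,43/2] -> miss, prune
    N14 x:[17,62/3] y:[13,18] z:[33/2,37/2] -> hit [17,18] leaf, test {P9(miss), P14@t=17}
  N6 x:[34/3,53/3] y:[41/2,24] z:[13/2,16] -> miss, prune
  N7 x:[46/3,71/3] y:[41/2,26] z:[14,22] -> hit [41/2,22], descend [4, 5, 13]
    N4 x:[50/3,56/3] y:[25,26] z:[18,20] -> miss, prune
    N5 x:[70/3,71/3] y:[23,26] z:[14,33/2] -> miss, prune
    N13 x:[46/3,58/3] y:[41/2,51/2] z:[41/2,22] -> miss, prune
  N15 x:[38/3,68/3] y:[7,41/2] z:[4,13] -> hit [38/3,13], descend [9, 10, 12]
    N9 x:[38/3,20] y:[7,12] z:[21/2,13] -> miss, prune
    N10 x:[64/3,68/3] y:[31/2,41/2] z:[4,13] -> miss, prune
    N12 x:[40/3,18] y:[16,20] z:[9/2,25/2] -> miss, prune

order=[0, 1, 11, 14, 6, 7, 4, 5, 13, 15, 9, 10, 12]  |boxes|=13  |leaves|=1  hit=P14

== RESULT ==
14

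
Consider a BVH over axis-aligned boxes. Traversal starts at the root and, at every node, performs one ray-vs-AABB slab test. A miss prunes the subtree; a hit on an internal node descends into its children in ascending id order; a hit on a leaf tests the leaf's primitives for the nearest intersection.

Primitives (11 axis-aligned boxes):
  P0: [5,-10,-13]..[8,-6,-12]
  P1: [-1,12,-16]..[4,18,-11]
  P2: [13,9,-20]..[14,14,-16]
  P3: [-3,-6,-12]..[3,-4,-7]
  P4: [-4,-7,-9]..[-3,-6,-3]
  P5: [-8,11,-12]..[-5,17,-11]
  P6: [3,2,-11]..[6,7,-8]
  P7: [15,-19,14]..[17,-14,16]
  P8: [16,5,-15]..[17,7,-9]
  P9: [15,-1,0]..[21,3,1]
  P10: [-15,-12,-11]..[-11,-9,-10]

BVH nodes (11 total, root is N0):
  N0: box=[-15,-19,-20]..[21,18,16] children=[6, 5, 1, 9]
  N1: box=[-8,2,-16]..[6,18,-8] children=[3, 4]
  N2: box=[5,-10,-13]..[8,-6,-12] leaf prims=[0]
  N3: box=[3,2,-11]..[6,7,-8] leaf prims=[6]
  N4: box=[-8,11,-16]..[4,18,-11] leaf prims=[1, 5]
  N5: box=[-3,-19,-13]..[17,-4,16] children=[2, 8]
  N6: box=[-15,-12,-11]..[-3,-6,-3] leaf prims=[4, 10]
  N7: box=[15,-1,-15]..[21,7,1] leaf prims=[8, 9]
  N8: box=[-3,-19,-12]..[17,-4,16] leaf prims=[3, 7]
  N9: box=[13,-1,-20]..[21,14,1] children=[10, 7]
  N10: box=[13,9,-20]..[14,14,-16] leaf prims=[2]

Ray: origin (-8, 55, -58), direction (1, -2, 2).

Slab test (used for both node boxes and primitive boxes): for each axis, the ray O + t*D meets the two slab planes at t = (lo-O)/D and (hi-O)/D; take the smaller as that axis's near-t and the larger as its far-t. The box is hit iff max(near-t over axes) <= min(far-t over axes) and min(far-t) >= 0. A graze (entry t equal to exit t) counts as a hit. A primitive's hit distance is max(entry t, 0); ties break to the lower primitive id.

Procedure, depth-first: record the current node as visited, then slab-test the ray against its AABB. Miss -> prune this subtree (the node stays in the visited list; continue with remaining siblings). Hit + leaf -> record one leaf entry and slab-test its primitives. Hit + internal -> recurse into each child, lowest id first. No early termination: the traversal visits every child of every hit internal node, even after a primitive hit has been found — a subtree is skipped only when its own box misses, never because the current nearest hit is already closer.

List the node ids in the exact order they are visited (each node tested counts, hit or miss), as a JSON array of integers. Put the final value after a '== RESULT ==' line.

Trace the traversal:
N0 x:[-7,29] y:[37/2,37] z:[19,37] -> hit [19,29], descend [1, 5, 6, 9]
  N1 x:[0,14] y:[37/2,53/2] z:[21,25] -> miss, prune
  N5 x:[5,25] y:[59/2,37] z:[45/2,37] -> miss, prune
  N6 x:[-7,5] y:[61/2,67/2] z:[47/2,55/2] -> miss, prune
  N9 x:[21,29] y:[41/2,28] z:[19,59/2] -> hit [21,28], descend [7, 10]
    N7 x:[23,29] y:[24,28] z:[43/2,59/2] -> hit [24,28] leaf, test {P8@t=24, P9(miss)}
    N10 x:[21,22] y:[41/2,23] z:[19,21] -> hit [21,21] leaf, test {P2@t=21}

order=[0, 1, 5, 6, 9, 7, 10]  |boxes|=7  |leaves|=2  hit=P2

== RESULT ==
[0, 1, 5, 6, 9, 7, 10]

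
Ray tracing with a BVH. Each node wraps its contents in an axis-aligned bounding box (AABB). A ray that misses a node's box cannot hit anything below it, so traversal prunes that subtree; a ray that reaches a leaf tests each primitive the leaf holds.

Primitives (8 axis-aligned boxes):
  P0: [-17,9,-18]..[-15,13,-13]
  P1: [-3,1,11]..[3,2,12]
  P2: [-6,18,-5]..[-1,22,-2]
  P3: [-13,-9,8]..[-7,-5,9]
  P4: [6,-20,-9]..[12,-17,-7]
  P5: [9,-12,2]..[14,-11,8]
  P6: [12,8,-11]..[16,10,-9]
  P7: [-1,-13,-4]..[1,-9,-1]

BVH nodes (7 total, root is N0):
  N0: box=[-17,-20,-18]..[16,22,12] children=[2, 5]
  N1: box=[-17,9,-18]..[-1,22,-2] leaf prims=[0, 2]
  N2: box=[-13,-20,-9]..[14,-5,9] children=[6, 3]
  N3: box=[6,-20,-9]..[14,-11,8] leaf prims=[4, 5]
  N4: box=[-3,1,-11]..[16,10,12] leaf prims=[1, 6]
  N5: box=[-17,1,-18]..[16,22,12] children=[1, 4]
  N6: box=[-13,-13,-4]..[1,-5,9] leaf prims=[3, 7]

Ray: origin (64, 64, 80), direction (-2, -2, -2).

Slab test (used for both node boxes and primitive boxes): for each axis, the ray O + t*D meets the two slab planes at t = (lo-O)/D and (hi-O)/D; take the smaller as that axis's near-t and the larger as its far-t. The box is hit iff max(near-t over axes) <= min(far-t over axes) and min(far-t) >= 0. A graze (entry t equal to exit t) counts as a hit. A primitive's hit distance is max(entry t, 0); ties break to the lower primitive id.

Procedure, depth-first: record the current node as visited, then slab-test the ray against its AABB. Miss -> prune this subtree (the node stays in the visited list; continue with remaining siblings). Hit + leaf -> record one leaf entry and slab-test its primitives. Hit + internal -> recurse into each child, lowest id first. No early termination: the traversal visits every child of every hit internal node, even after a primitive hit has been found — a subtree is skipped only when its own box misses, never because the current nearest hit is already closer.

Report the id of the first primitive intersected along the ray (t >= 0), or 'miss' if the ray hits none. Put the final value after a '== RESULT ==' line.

Traverse from the root:
N0 x:[24,81/2] y:[21,42] z:[34,49] -> hit [34,81/2], descend [2, 5]
  N2 x:[25,77/2] y:[69/2,42] z:[71/2,89/2] -> hit [71/2,77/2], descend [3, 6]
    N3 x:[25,29] y:[75/2,42] z:[36,89/2] -> miss, prune
    N6 x:[63/2,77/2] y:[69/2,77/2] z:[71/2,42] -> hit [71/2,77/2] leaf, test {P3@t=71/2, P7(miss)}
  N5 x:[24,81/2] y:[21,63/2] z:[34,49] -> miss, prune

order=[0, 2, 3, 6, 5]  |boxes|=5  |leaves|=1  hit=P3

== RESULT ==
3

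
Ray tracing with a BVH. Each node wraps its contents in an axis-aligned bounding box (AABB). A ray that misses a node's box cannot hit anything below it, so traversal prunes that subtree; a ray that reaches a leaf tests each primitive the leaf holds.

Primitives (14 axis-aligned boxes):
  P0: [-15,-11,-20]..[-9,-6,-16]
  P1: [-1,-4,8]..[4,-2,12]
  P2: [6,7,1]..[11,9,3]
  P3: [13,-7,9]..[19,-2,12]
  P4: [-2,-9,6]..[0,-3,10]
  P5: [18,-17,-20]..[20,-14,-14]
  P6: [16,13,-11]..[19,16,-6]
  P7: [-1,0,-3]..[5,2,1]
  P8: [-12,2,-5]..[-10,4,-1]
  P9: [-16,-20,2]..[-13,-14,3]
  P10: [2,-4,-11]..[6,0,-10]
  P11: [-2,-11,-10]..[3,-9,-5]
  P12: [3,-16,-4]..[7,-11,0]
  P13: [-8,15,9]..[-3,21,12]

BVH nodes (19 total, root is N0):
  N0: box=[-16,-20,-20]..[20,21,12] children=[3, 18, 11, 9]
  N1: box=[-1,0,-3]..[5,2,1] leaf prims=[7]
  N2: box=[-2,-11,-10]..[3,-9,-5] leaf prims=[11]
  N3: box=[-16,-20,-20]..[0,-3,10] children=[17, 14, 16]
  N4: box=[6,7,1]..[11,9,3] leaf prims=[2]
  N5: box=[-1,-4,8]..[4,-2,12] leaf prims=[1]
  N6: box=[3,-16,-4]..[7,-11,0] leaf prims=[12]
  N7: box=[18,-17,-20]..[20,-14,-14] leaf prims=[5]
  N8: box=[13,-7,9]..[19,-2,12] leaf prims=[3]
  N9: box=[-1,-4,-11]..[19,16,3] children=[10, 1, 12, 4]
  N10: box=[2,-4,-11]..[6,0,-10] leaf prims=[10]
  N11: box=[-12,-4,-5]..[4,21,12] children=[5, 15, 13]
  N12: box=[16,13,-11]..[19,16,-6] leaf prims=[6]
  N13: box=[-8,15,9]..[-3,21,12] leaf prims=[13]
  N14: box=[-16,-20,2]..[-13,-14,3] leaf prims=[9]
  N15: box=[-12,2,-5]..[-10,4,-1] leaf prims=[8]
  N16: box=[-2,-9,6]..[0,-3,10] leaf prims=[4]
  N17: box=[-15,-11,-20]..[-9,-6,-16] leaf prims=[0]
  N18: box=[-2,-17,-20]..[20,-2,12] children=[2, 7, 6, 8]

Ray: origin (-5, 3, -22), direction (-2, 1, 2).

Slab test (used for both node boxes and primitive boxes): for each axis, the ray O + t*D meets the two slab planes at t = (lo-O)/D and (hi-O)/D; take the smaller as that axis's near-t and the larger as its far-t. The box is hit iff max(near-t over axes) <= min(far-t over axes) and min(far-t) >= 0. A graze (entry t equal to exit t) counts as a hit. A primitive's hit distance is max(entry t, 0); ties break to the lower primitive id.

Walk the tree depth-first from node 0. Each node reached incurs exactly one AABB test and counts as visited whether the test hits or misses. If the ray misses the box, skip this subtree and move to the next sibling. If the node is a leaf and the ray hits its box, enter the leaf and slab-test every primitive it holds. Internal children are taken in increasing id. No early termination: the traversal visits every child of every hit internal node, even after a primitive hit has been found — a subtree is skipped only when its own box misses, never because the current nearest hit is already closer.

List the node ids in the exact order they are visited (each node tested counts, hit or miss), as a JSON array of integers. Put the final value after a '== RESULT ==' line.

Walk:
N0 x:[-25/2,11/2] y:[-23,18] z:[1,17] -> hit [1,11/2], descend [3, 9, 11, 18]
  N3 x:[-5/2,11/2] y:[-23,-6] z:[1,16] -> miss, prune
  N9 x:[-12,-2] y:[-7,13] z:[11/2,25/2] -> miss, prune
  N11 x:[-9/2,7/2] y:[-7,18] z:[17/2,17] -> miss, prune
  N18 x:[-25/2,-3/2] y:[-20,-5] z:[1,17] -> miss, prune

order=[0, 3, 9, 11, 18]  |boxes|=5  |leaves|=0  hit=miss

== RESULT ==
[0, 3, 9, 11, 18]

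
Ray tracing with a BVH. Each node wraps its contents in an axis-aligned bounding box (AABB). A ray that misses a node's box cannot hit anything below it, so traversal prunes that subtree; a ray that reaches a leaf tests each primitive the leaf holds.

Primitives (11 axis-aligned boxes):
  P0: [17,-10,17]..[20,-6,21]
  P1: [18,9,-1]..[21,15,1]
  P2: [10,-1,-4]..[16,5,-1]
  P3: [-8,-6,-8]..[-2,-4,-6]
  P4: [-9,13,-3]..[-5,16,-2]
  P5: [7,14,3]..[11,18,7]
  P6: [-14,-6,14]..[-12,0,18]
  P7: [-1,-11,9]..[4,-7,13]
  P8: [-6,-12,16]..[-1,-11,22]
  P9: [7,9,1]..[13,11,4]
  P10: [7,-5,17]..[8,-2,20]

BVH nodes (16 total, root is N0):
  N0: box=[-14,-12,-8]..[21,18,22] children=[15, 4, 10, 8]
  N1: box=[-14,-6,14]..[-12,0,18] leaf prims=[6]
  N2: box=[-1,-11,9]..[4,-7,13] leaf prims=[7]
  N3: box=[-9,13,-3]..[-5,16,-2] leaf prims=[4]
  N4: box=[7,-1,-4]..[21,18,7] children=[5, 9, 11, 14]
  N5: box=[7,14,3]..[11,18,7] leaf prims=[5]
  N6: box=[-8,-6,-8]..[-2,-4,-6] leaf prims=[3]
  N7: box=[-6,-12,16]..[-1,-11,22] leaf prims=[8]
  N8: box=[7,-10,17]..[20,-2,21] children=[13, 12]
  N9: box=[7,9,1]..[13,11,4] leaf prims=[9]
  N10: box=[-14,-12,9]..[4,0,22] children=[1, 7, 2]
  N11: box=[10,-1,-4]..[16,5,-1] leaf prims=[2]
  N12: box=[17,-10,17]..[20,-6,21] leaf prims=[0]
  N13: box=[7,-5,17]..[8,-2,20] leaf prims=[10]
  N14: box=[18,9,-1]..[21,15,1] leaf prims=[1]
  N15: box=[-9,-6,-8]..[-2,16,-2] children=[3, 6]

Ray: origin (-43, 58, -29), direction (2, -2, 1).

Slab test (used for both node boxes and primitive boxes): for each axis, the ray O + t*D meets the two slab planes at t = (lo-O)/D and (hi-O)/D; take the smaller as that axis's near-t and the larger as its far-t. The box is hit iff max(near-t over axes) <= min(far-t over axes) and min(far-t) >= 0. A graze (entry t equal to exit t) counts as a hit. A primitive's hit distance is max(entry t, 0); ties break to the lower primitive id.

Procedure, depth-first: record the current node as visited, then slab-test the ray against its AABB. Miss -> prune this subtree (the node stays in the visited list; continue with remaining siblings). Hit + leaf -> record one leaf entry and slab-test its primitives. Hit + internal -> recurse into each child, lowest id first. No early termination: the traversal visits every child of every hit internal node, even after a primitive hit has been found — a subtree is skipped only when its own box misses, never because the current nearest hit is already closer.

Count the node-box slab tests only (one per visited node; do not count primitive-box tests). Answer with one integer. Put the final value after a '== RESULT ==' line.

Walk:
N0 x:[29/2,32] y:[20,35] z:[21,51] -> hit [21,32], descend [4, 8, 10, 15]
  N4 x:[25,32] y:[20,59/2] z:[25,36] -> hit [25,59/2], descend [5, 9, 11, 14]
    N5 x:[25,27] y:[20,22] z:[32,36] -> miss, prune
    N9 x:[25,28] y:[47/2,49/2] z:[30,33] -> miss, prune
    N11 x:[53/2,59/2] y:[53/2,59/2] z:[25,28] -> hit [53/2,28] leaf, test {P2@t=53/2}
    N14 x:[61/2,32] y:[43/2,49/2] z:[28,30] -> miss, prune
  N8 x:[25,63/2] y:[30,34] z:[46,50] -> miss, prune
  N10 x:[29/2,47/2] y:[29,35] z:[38,51] -> miss, prune
  N15 x:[17,41/2] y:[21,32] z:[21,27] -> miss, prune

9 AABB tests over nodes [0, 4, 5, 9, 11, 14, 8, 10, 15]; 1 leaf entered; closest P2.

== RESULT ==
9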